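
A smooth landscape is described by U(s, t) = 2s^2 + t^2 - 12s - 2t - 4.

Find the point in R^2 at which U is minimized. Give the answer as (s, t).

(3, 1)

U(s,t) separates as P(s) + Q(t) − 4, so its minimum is min P + min Q − 4.
P'(s) = 4s - 12 vanishes at s ∈ {3}; Q'(t) = 2(t - 1) vanishes at t ∈ {1}.
Local minima of P (where P''>0): P(3)=-18. Local minima of Q: Q(1)=-1.
So the global minimum of U is P(3) + Q(1) − 4 = -18 − 1 − 4 = -23, attained at (3, 1).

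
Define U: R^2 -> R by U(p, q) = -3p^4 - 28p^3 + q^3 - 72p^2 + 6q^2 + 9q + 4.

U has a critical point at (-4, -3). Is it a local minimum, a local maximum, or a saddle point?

local maximum

The mixed partial ∂²U/∂p∂q is 0, so the Hessian at any point is diag(U_pp, U_qq) = diag(-12(3p^2 + 14p + 12), 6(q + 2)).
At (-4, -3): H = diag(-48, -6).
Both eigenvalues are negative, so H is negative definite: a local maximum.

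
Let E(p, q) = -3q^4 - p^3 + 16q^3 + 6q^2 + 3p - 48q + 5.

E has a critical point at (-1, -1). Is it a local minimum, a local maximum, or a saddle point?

The mixed partial ∂²E/∂p∂q is 0, so the Hessian at any point is diag(E_pp, E_qq) = diag(-6p, 12(-3q^2 + 8q + 1)).
At (-1, -1): H = diag(6, -120).
The eigenvalues have opposite signs, so H is indefinite: a saddle point.

saddle point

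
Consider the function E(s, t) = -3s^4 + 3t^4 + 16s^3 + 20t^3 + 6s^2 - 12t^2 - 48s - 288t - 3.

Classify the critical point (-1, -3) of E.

local maximum

The mixed partial ∂²E/∂s∂t is 0, so the Hessian at any point is diag(E_ss, E_tt) = diag(12(-3s^2 + 8s + 1), 12(3t^2 + 10t - 2)).
At (-1, -3): H = diag(-120, -60).
Both eigenvalues are negative, so H is negative definite: a local maximum.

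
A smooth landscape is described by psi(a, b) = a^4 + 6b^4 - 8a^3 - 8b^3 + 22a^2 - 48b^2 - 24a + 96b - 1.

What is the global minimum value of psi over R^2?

psi(a,b) separates as P(a) + Q(b) − 1, so its minimum is min P + min Q − 1.
P'(a) = 4(a - 3)(a - 2)(a - 1) vanishes at a ∈ {1, 2, 3}; Q'(b) = 24(b - 2)(b - 1)(b + 2) vanishes at b ∈ {-2, 1, 2}.
Local minima of P (where P''>0): P(1)=-9, P(3)=-9. Local minima of Q: Q(-2)=-224, Q(2)=32.
So the global minimum of psi is P(1) + Q(-2) − 1 = -9 − 224 − 1 = -234, attained at (1, -2).

-234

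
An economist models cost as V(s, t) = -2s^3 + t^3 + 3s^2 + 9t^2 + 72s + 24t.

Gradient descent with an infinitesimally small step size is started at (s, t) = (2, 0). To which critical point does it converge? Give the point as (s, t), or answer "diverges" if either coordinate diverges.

V is separable, so gradient descent decouples: s follows -∂V/∂s, t follows -∂V/∂t.
∂V/∂s = -6(s - 4)(s + 3); at s=2 this is 60, so s decreases.
∂V/∂t = 3(t + 2)(t + 4); at t=0 this is 24, so t decreases.
s converges to its nearest critical value -3 (a local min of the s-part); t converges to -2. The iterate converges to (-3, -2).

(-3, -2)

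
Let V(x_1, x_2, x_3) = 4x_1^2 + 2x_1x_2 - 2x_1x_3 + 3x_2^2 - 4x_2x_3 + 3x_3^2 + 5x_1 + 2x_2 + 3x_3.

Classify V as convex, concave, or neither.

V is quadratic, so its Hessian is the constant matrix H = [[8, 2, -2], [2, 6, -4], [-2, -4, 6]].
Leading principal minors: 8, 44, 144.
All positive ⇒ H ≻ 0 ⇒ convex.

convex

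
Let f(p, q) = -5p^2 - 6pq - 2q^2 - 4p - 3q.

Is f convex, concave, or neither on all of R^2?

concave

f is quadratic, so its Hessian is the constant matrix H = [[-10, -6], [-6, -4]].
det(H) = 4, tr(H) = -14.
det(H) > 0 and tr(H) < 0, so H is negative definite everywhere: concave.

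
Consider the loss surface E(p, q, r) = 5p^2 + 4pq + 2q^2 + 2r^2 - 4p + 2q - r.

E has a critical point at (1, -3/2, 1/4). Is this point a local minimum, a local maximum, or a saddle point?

The Hessian is constant: H = [[10, 4, 0], [4, 4, 0], [0, 0, 4]].
Leading principal minors: Δ₁ = 10, Δ₂ = 24, Δ₃ = 96.
All leading minors are positive, so H is positive definite: a local minimum.

local minimum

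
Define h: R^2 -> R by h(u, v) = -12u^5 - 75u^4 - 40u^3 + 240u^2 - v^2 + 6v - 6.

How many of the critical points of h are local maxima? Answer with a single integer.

2

h separates as a function of u plus a function of v, so ∇h=0 decouples.
∂h/∂u = -60u(u - 1)(u + 2)(u + 4) = 0 at u ∈ {-4, -2, 0, 1}; ∂h/∂v = -2(v - 3) = 0 at v ∈ {3}.
The Hessian is diagonal: diag(h_uu, h_vv). Second derivatives: h_uu(-4)=2400, h_uu(-2)=-720, h_uu(0)=480, h_uu(1)=-900; h_vv(3)=-2.
Local maxima occur where both diagonal entries negative: (-2, 3), (1, 3). Count: 2.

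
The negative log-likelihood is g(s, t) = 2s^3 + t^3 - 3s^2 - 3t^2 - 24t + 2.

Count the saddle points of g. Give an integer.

g separates as a function of s plus a function of t, so ∇g=0 decouples.
∂g/∂s = 6s(s - 1) = 0 at s ∈ {0, 1}; ∂g/∂t = 3(t - 4)(t + 2) = 0 at t ∈ {-2, 4}.
The Hessian is diagonal: diag(g_ss, g_tt). Second derivatives: g_ss(0)=-6, g_ss(1)=6; g_tt(-2)=-18, g_tt(4)=18.
Saddle points occur where the two diagonal entries have opposite signs: (0, 4), (1, -2). Count: 2.

2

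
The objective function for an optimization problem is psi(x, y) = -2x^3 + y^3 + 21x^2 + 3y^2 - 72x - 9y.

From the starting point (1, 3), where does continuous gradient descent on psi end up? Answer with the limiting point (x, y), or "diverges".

psi is separable, so gradient descent decouples: x follows -∂psi/∂x, y follows -∂psi/∂y.
∂psi/∂x = -6(x - 4)(x - 3); at x=1 this is -36, so x increases.
∂psi/∂y = 3(y - 1)(y + 3); at y=3 this is 36, so y decreases.
x converges to its nearest critical value 3 (a local min of the x-part); y converges to 1. The iterate converges to (3, 1).

(3, 1)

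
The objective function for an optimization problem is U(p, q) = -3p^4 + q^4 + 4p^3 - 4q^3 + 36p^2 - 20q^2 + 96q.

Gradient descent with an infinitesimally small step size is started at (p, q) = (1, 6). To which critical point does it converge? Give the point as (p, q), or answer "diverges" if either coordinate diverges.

(0, 4)

U is separable, so gradient descent decouples: p follows -∂U/∂p, q follows -∂U/∂q.
∂U/∂p = -12p(p - 3)(p + 2); at p=1 this is 72, so p decreases.
∂U/∂q = 4(q - 4)(q - 2)(q + 3); at q=6 this is 288, so q decreases.
p converges to its nearest critical value 0 (a local min of the p-part); q converges to 4. The iterate converges to (0, 4).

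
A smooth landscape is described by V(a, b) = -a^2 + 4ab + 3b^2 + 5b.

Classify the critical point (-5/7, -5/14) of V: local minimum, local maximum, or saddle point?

The Hessian of V is constant: H = [[-2, 4], [4, 6]].
det(H) = (-2)·6 − 4² = -28.
Since det(H) < 0, H is indefinite and the critical point is a saddle point.

saddle point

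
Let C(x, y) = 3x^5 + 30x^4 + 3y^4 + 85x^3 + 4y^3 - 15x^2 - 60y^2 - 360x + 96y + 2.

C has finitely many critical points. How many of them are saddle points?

6

C separates as a function of x plus a function of y, so ∇C=0 decouples.
∂C/∂x = 15(x - 1)(x + 2)(x + 3)(x + 4) = 0 at x ∈ {-4, -3, -2, 1}; ∂C/∂y = 12(y - 2)(y - 1)(y + 4) = 0 at y ∈ {-4, 1, 2}.
The Hessian is diagonal: diag(C_xx, C_yy). Second derivatives: C_xx(-4)=-150, C_xx(-3)=60, C_xx(-2)=-90, C_xx(1)=900; C_yy(-4)=360, C_yy(1)=-60, C_yy(2)=72.
Saddle points occur where the two diagonal entries have opposite signs: (-4, -4), (-4, 2), (-3, 1), (-2, -4), (-2, 2), (1, 1). Count: 6.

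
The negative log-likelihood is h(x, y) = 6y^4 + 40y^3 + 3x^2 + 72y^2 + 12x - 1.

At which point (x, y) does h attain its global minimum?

h(x,y) separates as P(x) + Q(y) − 1, so its minimum is min P + min Q − 1.
P'(x) = 6x + 12 vanishes at x ∈ {-2}; Q'(y) = 24y(y + 2)(y + 3) vanishes at y ∈ {-3, -2, 0}.
Local minima of P (where P''>0): P(-2)=-12. Local minima of Q: Q(-3)=54, Q(0)=0.
So the global minimum of h is P(-2) + Q(0) − 1 = -12 + 0 − 1 = -13, attained at (-2, 0).

(-2, 0)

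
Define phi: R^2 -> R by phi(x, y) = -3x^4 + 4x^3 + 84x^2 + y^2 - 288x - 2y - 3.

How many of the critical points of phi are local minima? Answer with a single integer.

1

phi separates as a function of x plus a function of y, so ∇phi=0 decouples.
∂phi/∂x = -12(x - 3)(x - 2)(x + 4) = 0 at x ∈ {-4, 2, 3}; ∂phi/∂y = 2(y - 1) = 0 at y ∈ {1}.
The Hessian is diagonal: diag(phi_xx, phi_yy). Second derivatives: phi_xx(-4)=-504, phi_xx(2)=72, phi_xx(3)=-84; phi_yy(1)=2.
Local minima occur where both diagonal entries positive: (2, 1). Count: 1.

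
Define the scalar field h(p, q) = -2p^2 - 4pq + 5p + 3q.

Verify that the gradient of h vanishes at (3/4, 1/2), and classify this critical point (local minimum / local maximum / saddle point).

saddle point

∇h = (-4p - 4q + 5, -4p + 3); substituting (3/4, 1/2) gives ∇h = (0, 0), so (3/4, 1/2) is indeed a critical point.
The Hessian of h is constant: H = [[-4, -4], [-4, 0]].
det(H) = (-4)·0 − (-4)² = -16.
Since det(H) < 0, H is indefinite and the critical point is a saddle point.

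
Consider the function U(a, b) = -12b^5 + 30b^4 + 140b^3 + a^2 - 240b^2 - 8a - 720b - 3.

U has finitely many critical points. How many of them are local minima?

U separates as a function of a plus a function of b, so ∇U=0 decouples.
∂U/∂a = 2(a - 4) = 0 at a ∈ {4}; ∂U/∂b = -60(b - 3)(b - 2)(b + 1)(b + 2) = 0 at b ∈ {-2, -1, 2, 3}.
The Hessian is diagonal: diag(U_aa, U_bb). Second derivatives: U_aa(4)=2; U_bb(-2)=1200, U_bb(-1)=-720, U_bb(2)=720, U_bb(3)=-1200.
Local minima occur where both diagonal entries positive: (4, -2), (4, 2). Count: 2.

2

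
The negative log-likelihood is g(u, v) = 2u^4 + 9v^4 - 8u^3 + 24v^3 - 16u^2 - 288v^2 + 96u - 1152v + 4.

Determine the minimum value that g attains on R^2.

-5532

g(u,v) separates as P(u) + Q(v) + 4, so its minimum is min P + min Q + 4.
P'(u) = 8(u - 3)(u - 2)(u + 2) vanishes at u ∈ {-2, 2, 3}; Q'(v) = 36(v - 4)(v + 2)(v + 4) vanishes at v ∈ {-4, -2, 4}.
Local minima of P (where P''>0): P(-2)=-160, P(3)=90. Local minima of Q: Q(-4)=768, Q(4)=-5376.
So the global minimum of g is P(-2) + Q(4) + 4 = -160 − 5376 + 4 = -5532, attained at (-2, 4).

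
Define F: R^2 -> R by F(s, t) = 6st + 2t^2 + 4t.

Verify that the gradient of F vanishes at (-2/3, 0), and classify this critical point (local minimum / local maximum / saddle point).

∇F = (6t, 6s + 4t + 4); substituting (-2/3, 0) gives ∇F = (0, 0), so (-2/3, 0) is indeed a critical point.
The Hessian of F is constant: H = [[0, 6], [6, 4]].
det(H) = 0·4 − 6² = -36.
Since det(H) < 0, H is indefinite and the critical point is a saddle point.

saddle point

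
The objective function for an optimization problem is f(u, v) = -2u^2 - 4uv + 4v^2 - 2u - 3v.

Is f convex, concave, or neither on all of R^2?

f is quadratic, so its Hessian is the constant matrix H = [[-4, -4], [-4, 8]].
det(H) = -48, tr(H) = 4.
det(H) < 0, so H is indefinite: neither convex nor concave.

neither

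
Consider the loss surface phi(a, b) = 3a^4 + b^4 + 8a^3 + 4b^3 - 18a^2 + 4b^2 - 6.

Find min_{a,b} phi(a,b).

-141

phi(a,b) separates as P(a) + Q(b) − 6, so its minimum is min P + min Q − 6.
P'(a) = 12a(a - 1)(a + 3) vanishes at a ∈ {-3, 0, 1}; Q'(b) = 4b(b + 1)(b + 2) vanishes at b ∈ {-2, -1, 0}.
Local minima of P (where P''>0): P(-3)=-135, P(1)=-7. Local minima of Q: Q(-2)=0, Q(0)=0.
So the global minimum of phi is P(-3) + Q(-2) − 6 = -135 + 0 − 6 = -141, attained at (-3, -2).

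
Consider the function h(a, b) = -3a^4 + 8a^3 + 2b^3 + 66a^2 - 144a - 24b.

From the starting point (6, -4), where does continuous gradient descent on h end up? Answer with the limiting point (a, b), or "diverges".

diverges

h is separable, so gradient descent decouples: a follows -∂h/∂a, b follows -∂h/∂b.
∂h/∂a = -12(a - 4)(a - 1)(a + 3); at a=6 this is -1080, so a increases.
∂h/∂b = 6(b - 2)(b + 2); at b=-4 this is 72, so b decreases.
The a-coordinate has no critical point in that direction and runs off to infinity.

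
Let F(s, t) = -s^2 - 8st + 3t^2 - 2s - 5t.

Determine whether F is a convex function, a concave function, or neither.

F is quadratic, so its Hessian is the constant matrix H = [[-2, -8], [-8, 6]].
det(H) = -76, tr(H) = 4.
det(H) < 0, so H is indefinite: neither convex nor concave.

neither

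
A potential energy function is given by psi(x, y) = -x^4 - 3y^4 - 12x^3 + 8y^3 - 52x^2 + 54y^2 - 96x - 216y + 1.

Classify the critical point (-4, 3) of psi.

local maximum

The mixed partial ∂²psi/∂x∂y is 0, so the Hessian at any point is diag(psi_xx, psi_yy) = diag(-4(3x^2 + 18x + 26), 12(-3y^2 + 4y + 9)).
At (-4, 3): H = diag(-8, -72).
Both eigenvalues are negative, so H is negative definite: a local maximum.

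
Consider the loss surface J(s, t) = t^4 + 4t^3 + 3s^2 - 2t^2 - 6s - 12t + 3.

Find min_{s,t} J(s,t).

-9

J(s,t) separates as P(s) + Q(t) + 3, so its minimum is min P + min Q + 3.
P'(s) = 6s - 6 vanishes at s ∈ {1}; Q'(t) = 4(t - 1)(t + 1)(t + 3) vanishes at t ∈ {-3, -1, 1}.
Local minima of P (where P''>0): P(1)=-3. Local minima of Q: Q(-3)=-9, Q(1)=-9.
So the global minimum of J is P(1) + Q(-3) + 3 = -3 − 9 + 3 = -9, attained at (1, -3).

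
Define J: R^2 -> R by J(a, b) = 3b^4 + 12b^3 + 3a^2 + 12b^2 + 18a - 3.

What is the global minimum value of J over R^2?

-30

J(a,b) separates as P(a) + Q(b) − 3, so its minimum is min P + min Q − 3.
P'(a) = 6a + 18 vanishes at a ∈ {-3}; Q'(b) = 12b(b + 1)(b + 2) vanishes at b ∈ {-2, -1, 0}.
Local minima of P (where P''>0): P(-3)=-27. Local minima of Q: Q(-2)=0, Q(0)=0.
So the global minimum of J is P(-3) + Q(-2) − 3 = -27 + 0 − 3 = -30, attained at (-3, -2).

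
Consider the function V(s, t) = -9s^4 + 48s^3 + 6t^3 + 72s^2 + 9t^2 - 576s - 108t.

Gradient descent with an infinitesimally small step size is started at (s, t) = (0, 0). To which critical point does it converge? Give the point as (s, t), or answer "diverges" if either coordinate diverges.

V is separable, so gradient descent decouples: s follows -∂V/∂s, t follows -∂V/∂t.
∂V/∂s = -36(s - 4)(s - 2)(s + 2); at s=0 this is -576, so s increases.
∂V/∂t = 18(t - 2)(t + 3); at t=0 this is -108, so t increases.
s converges to its nearest critical value 2 (a local min of the s-part); t converges to 2. The iterate converges to (2, 2).

(2, 2)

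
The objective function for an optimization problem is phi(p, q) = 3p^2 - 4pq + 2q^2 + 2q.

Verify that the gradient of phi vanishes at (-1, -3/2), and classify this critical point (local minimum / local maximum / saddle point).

∇phi = (6p - 4q, -4p + 4q + 2); substituting (-1, -3/2) gives ∇phi = (0, 0), so (-1, -3/2) is indeed a critical point.
The Hessian of phi is constant: H = [[6, -4], [-4, 4]].
det(H) = 6·4 − (-4)² = 8.
det(H) > 0 and tr(H) = 10 > 0, so H is positive definite and the point is a local minimum.

local minimum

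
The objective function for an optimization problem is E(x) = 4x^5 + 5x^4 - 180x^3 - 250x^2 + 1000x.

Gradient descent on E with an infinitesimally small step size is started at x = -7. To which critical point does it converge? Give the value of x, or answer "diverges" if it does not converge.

diverges

E'(x) = 20(x - 5)(x - 1)(x + 2)(x + 5), so E'(-7) = 19200.
Gradient descent moves in the -E' direction, i.e. x is decreasing.
There is no critical point below x=-7, and E' keeps the same sign, so the iterate runs off to −∞.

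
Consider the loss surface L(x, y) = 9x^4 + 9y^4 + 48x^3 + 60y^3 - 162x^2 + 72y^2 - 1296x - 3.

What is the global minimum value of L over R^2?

-3708

L(x,y) separates as P(x) + Q(y) − 3, so its minimum is min P + min Q − 3.
P'(x) = 36(x - 3)(x + 3)(x + 4) vanishes at x ∈ {-4, -3, 3}; Q'(y) = 36y(y + 1)(y + 4) vanishes at y ∈ {-4, -1, 0}.
Local minima of P (where P''>0): P(-4)=1824, P(3)=-3321. Local minima of Q: Q(-4)=-384, Q(0)=0.
So the global minimum of L is P(3) + Q(-4) − 3 = -3321 − 384 − 3 = -3708, attained at (3, -4).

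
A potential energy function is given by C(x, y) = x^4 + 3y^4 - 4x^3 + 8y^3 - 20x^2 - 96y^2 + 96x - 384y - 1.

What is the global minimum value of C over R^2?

-2072

C(x,y) separates as P(x) + Q(y) − 1, so its minimum is min P + min Q − 1.
P'(x) = 4(x - 4)(x - 2)(x + 3) vanishes at x ∈ {-3, 2, 4}; Q'(y) = 12(y - 4)(y + 2)(y + 4) vanishes at y ∈ {-4, -2, 4}.
Local minima of P (where P''>0): P(-3)=-279, P(4)=64. Local minima of Q: Q(-4)=256, Q(4)=-1792.
So the global minimum of C is P(-3) + Q(4) − 1 = -279 − 1792 − 1 = -2072, attained at (-3, 4).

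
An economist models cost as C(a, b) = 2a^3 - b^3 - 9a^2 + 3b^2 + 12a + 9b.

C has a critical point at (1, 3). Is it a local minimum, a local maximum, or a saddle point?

local maximum

The mixed partial ∂²C/∂a∂b is 0, so the Hessian at any point is diag(C_aa, C_bb) = diag(6(2a - 3), 6(-b + 1)).
At (1, 3): H = diag(-6, -12).
Both eigenvalues are negative, so H is negative definite: a local maximum.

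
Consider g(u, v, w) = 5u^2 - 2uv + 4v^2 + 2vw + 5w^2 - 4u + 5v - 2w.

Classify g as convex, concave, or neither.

g is quadratic, so its Hessian is the constant matrix H = [[10, -2, 0], [-2, 8, 2], [0, 2, 10]].
Leading principal minors: 10, 76, 720.
All positive ⇒ H ≻ 0 ⇒ convex.

convex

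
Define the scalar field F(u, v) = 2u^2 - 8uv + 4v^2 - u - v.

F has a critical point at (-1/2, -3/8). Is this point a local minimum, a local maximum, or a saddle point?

saddle point

The Hessian of F is constant: H = [[4, -8], [-8, 8]].
det(H) = 4·8 − (-8)² = -32.
Since det(H) < 0, H is indefinite and the critical point is a saddle point.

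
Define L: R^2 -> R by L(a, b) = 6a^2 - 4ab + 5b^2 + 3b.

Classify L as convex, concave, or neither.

L is quadratic, so its Hessian is the constant matrix H = [[12, -4], [-4, 10]].
det(H) = 104, tr(H) = 22.
det(H) > 0 and tr(H) > 0, so H is positive definite everywhere: convex.

convex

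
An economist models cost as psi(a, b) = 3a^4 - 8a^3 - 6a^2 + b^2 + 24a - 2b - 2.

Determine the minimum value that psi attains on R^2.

-22

psi(a,b) separates as P(a) + Q(b) − 2, so its minimum is min P + min Q − 2.
P'(a) = 12(a - 2)(a - 1)(a + 1) vanishes at a ∈ {-1, 1, 2}; Q'(b) = 2b - 2 vanishes at b ∈ {1}.
Local minima of P (where P''>0): P(-1)=-19, P(2)=8. Local minima of Q: Q(1)=-1.
So the global minimum of psi is P(-1) + Q(1) − 2 = -19 − 1 − 2 = -22, attained at (-1, 1).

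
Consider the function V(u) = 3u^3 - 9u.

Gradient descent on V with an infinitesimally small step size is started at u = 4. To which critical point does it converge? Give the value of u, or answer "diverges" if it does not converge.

1

V'(u) = 9(u - 1)(u + 1), so V'(4) = 135.
Gradient descent moves in the -V' direction, i.e. u is decreasing.
The nearest critical point in that direction is u = 1, where V'' = 18 > 0 (a local minimum). The iterate converges there.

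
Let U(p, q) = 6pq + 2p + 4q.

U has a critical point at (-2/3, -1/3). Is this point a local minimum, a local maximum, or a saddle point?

The Hessian of U is constant: H = [[0, 6], [6, 0]].
det(H) = 0·0 − 6² = -36.
Since det(H) < 0, H is indefinite and the critical point is a saddle point.

saddle point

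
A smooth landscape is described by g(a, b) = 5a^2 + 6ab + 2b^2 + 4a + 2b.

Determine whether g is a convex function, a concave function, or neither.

g is quadratic, so its Hessian is the constant matrix H = [[10, 6], [6, 4]].
det(H) = 4, tr(H) = 14.
det(H) > 0 and tr(H) > 0, so H is positive definite everywhere: convex.

convex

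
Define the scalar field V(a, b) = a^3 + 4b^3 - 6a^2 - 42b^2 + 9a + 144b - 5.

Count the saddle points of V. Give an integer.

2

V separates as a function of a plus a function of b, so ∇V=0 decouples.
∂V/∂a = 3(a - 3)(a - 1) = 0 at a ∈ {1, 3}; ∂V/∂b = 12(b - 4)(b - 3) = 0 at b ∈ {3, 4}.
The Hessian is diagonal: diag(V_aa, V_bb). Second derivatives: V_aa(1)=-6, V_aa(3)=6; V_bb(3)=-12, V_bb(4)=12.
Saddle points occur where the two diagonal entries have opposite signs: (1, 4), (3, 3). Count: 2.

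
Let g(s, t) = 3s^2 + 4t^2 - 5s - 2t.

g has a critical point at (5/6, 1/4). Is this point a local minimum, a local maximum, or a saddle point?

The Hessian of g is constant: H = [[6, 0], [0, 8]].
det(H) = 6·8 − 0² = 48.
det(H) > 0 and tr(H) = 14 > 0, so H is positive definite and the point is a local minimum.

local minimum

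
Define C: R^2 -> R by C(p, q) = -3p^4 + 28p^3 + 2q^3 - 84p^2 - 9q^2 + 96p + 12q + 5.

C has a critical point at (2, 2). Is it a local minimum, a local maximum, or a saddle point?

local minimum

The mixed partial ∂²C/∂p∂q is 0, so the Hessian at any point is diag(C_pp, C_qq) = diag(12(-3p^2 + 14p - 14), 6(2q - 3)).
At (2, 2): H = diag(24, 6).
Both eigenvalues are positive, so H is positive definite: a local minimum.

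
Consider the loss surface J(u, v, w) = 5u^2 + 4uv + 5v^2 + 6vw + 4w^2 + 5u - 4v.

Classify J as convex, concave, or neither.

convex

J is quadratic, so its Hessian is the constant matrix H = [[10, 4, 0], [4, 10, 6], [0, 6, 8]].
Leading principal minors: 10, 84, 312.
All positive ⇒ H ≻ 0 ⇒ convex.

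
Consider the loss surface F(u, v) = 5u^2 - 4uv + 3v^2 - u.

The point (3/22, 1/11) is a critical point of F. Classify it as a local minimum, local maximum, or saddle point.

local minimum

The Hessian of F is constant: H = [[10, -4], [-4, 6]].
det(H) = 10·6 − (-4)² = 44.
det(H) > 0 and tr(H) = 16 > 0, so H is positive definite and the point is a local minimum.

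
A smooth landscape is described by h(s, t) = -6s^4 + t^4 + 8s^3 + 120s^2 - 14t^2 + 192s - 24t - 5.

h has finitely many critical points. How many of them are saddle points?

h separates as a function of s plus a function of t, so ∇h=0 decouples.
∂h/∂s = -24(s - 4)(s + 1)(s + 2) = 0 at s ∈ {-2, -1, 4}; ∂h/∂t = 4(t - 3)(t + 1)(t + 2) = 0 at t ∈ {-2, -1, 3}.
The Hessian is diagonal: diag(h_ss, h_tt). Second derivatives: h_ss(-2)=-144, h_ss(-1)=120, h_ss(4)=-720; h_tt(-2)=20, h_tt(-1)=-16, h_tt(3)=80.
Saddle points occur where the two diagonal entries have opposite signs: (-2, -2), (-2, 3), (-1, -1), (4, -2), (4, 3). Count: 5.

5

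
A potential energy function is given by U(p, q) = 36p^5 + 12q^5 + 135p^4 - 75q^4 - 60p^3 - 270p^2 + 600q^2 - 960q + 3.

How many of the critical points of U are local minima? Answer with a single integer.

U separates as a function of p plus a function of q, so ∇U=0 decouples.
∂U/∂p = 180p(p - 1)(p + 1)(p + 3) = 0 at p ∈ {-3, -1, 0, 1}; ∂U/∂q = 60(q - 4)(q - 2)(q - 1)(q + 2) = 0 at q ∈ {-2, 1, 2, 4}.
The Hessian is diagonal: diag(U_pp, U_qq). Second derivatives: U_pp(-3)=-4320, U_pp(-1)=720, U_pp(0)=-540, U_pp(1)=1440; U_qq(-2)=-4320, U_qq(1)=540, U_qq(2)=-480, U_qq(4)=2160.
Local minima occur where both diagonal entries positive: (-1, 1), (-1, 4), (1, 1), (1, 4). Count: 4.

4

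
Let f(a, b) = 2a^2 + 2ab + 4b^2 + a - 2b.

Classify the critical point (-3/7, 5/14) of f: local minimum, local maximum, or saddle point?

The Hessian of f is constant: H = [[4, 2], [2, 8]].
det(H) = 4·8 − 2² = 28.
det(H) > 0 and tr(H) = 12 > 0, so H is positive definite and the point is a local minimum.

local minimum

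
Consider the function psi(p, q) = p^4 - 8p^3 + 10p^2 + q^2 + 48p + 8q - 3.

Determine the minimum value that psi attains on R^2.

-48

psi(p,q) separates as A(p) + B(q) − 3, so its minimum is min A + min B − 3.
A'(p) = 4(p - 4)(p - 3)(p + 1) vanishes at p ∈ {-1, 3, 4}; B'(q) = 2q + 8 vanishes at q ∈ {-4}.
Local minima of A (where A''>0): A(-1)=-29, A(4)=96. Local minima of B: B(-4)=-16.
So the global minimum of psi is A(-1) + B(-4) − 3 = -29 − 16 − 3 = -48, attained at (-1, -4).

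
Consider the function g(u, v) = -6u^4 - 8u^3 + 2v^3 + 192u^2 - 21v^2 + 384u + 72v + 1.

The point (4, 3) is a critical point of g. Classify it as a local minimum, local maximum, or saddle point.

The mixed partial ∂²g/∂u∂v is 0, so the Hessian at any point is diag(g_uu, g_vv) = diag(24(-3u^2 - 2u + 16), 6(2v - 7)).
At (4, 3): H = diag(-960, -6).
Both eigenvalues are negative, so H is negative definite: a local maximum.

local maximum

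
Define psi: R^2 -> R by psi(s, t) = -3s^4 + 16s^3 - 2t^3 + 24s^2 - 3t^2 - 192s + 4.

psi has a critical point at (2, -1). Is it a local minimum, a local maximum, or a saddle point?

local minimum

The mixed partial ∂²psi/∂s∂t is 0, so the Hessian at any point is diag(psi_ss, psi_tt) = diag(12(-3s^2 + 8s + 4), -6(2t + 1)).
At (2, -1): H = diag(96, 6).
Both eigenvalues are positive, so H is positive definite: a local minimum.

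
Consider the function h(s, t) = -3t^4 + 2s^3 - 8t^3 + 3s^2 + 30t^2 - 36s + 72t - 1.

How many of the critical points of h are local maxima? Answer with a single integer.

h separates as a function of s plus a function of t, so ∇h=0 decouples.
∂h/∂s = 6(s - 2)(s + 3) = 0 at s ∈ {-3, 2}; ∂h/∂t = -12(t - 2)(t + 1)(t + 3) = 0 at t ∈ {-3, -1, 2}.
The Hessian is diagonal: diag(h_ss, h_tt). Second derivatives: h_ss(-3)=-30, h_ss(2)=30; h_tt(-3)=-120, h_tt(-1)=72, h_tt(2)=-180.
Local maxima occur where both diagonal entries negative: (-3, -3), (-3, 2). Count: 2.

2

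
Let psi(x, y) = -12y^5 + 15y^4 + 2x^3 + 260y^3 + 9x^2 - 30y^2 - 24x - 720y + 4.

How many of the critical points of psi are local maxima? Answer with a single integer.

psi separates as a function of x plus a function of y, so ∇psi=0 decouples.
∂psi/∂x = 6(x - 1)(x + 4) = 0 at x ∈ {-4, 1}; ∂psi/∂y = -60(y - 4)(y - 1)(y + 1)(y + 3) = 0 at y ∈ {-3, -1, 1, 4}.
The Hessian is diagonal: diag(psi_xx, psi_yy). Second derivatives: psi_xx(-4)=-30, psi_xx(1)=30; psi_yy(-3)=3360, psi_yy(-1)=-1200, psi_yy(1)=1440, psi_yy(4)=-6300.
Local maxima occur where both diagonal entries negative: (-4, -1), (-4, 4). Count: 2.

2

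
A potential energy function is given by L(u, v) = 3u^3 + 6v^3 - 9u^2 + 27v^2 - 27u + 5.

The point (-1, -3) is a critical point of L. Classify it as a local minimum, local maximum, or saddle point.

The mixed partial ∂²L/∂u∂v is 0, so the Hessian at any point is diag(L_uu, L_vv) = diag(18(u - 1), 18(2v + 3)).
At (-1, -3): H = diag(-36, -54).
Both eigenvalues are negative, so H is negative definite: a local maximum.

local maximum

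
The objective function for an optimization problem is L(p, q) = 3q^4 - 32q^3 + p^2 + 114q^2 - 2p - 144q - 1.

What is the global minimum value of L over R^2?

-61

L(p,q) separates as A(p) + B(q) − 1, so its minimum is min A + min B − 1.
A'(p) = 2p - 2 vanishes at p ∈ {1}; B'(q) = 12(q - 4)(q - 3)(q - 1) vanishes at q ∈ {1, 3, 4}.
Local minima of A (where A''>0): A(1)=-1. Local minima of B: B(1)=-59, B(4)=-32.
So the global minimum of L is A(1) + B(1) − 1 = -1 − 59 − 1 = -61, attained at (1, 1).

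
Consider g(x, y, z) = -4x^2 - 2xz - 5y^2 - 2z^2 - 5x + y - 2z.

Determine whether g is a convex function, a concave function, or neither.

g is quadratic, so its Hessian is the constant matrix H = [[-8, 0, -2], [0, -10, 0], [-2, 0, -4]].
Leading principal minors: -8, 80, -280.
Signs alternate −, +, − ⇒ H ≺ 0 ⇒ concave.

concave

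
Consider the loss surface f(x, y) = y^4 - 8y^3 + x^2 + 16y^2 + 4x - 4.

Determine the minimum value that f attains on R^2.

-8

f(x,y) separates as P(x) + Q(y) − 4, so its minimum is min P + min Q − 4.
P'(x) = 2x + 4 vanishes at x ∈ {-2}; Q'(y) = 4y(y - 4)(y - 2) vanishes at y ∈ {0, 2, 4}.
Local minima of P (where P''>0): P(-2)=-4. Local minima of Q: Q(0)=0, Q(4)=0.
So the global minimum of f is P(-2) + Q(0) − 4 = -4 + 0 − 4 = -8, attained at (-2, 0).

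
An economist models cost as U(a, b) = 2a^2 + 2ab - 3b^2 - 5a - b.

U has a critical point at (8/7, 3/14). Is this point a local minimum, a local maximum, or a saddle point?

saddle point

The Hessian of U is constant: H = [[4, 2], [2, -6]].
det(H) = 4·(-6) − 2² = -28.
Since det(H) < 0, H is indefinite and the critical point is a saddle point.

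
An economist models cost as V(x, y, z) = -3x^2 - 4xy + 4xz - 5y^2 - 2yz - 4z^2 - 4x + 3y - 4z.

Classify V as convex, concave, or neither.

concave

V is quadratic, so its Hessian is the constant matrix H = [[-6, -4, 4], [-4, -10, -2], [4, -2, -8]].
Leading principal minors: -6, 44, -104.
Signs alternate −, +, − ⇒ H ≺ 0 ⇒ concave.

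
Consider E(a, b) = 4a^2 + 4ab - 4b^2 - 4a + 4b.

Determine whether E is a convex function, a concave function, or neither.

neither

E is quadratic, so its Hessian is the constant matrix H = [[8, 4], [4, -8]].
det(H) = -80, tr(H) = 0.
det(H) < 0, so H is indefinite: neither convex nor concave.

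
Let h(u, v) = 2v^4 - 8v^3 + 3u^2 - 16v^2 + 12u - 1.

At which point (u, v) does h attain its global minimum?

h(u,v) separates as P(u) + Q(v) − 1, so its minimum is min P + min Q − 1.
P'(u) = 6u + 12 vanishes at u ∈ {-2}; Q'(v) = 8v(v - 4)(v + 1) vanishes at v ∈ {-1, 0, 4}.
Local minima of P (where P''>0): P(-2)=-12. Local minima of Q: Q(-1)=-6, Q(4)=-256.
So the global minimum of h is P(-2) + Q(4) − 1 = -12 − 256 − 1 = -269, attained at (-2, 4).

(-2, 4)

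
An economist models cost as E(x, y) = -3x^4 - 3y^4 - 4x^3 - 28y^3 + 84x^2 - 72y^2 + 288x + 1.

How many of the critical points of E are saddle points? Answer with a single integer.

E separates as a function of x plus a function of y, so ∇E=0 decouples.
∂E/∂x = -12(x - 4)(x + 2)(x + 3) = 0 at x ∈ {-3, -2, 4}; ∂E/∂y = -12y(y + 3)(y + 4) = 0 at y ∈ {-4, -3, 0}.
The Hessian is diagonal: diag(E_xx, E_yy). Second derivatives: E_xx(-3)=-84, E_xx(-2)=72, E_xx(4)=-504; E_yy(-4)=-48, E_yy(-3)=36, E_yy(0)=-144.
Saddle points occur where the two diagonal entries have opposite signs: (-3, -3), (-2, -4), (-2, 0), (4, -3). Count: 4.

4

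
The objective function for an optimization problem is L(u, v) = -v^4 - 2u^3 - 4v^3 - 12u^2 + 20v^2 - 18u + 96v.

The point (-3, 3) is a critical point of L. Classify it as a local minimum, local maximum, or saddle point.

The mixed partial ∂²L/∂u∂v is 0, so the Hessian at any point is diag(L_uu, L_vv) = diag(-12(u + 2), 4(-3v^2 - 6v + 10)).
At (-3, 3): H = diag(12, -140).
The eigenvalues have opposite signs, so H is indefinite: a saddle point.

saddle point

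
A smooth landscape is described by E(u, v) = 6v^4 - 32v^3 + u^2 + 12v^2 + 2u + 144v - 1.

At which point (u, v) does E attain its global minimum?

(-1, -1)

E(u,v) separates as P(u) + Q(v) − 1, so its minimum is min P + min Q − 1.
P'(u) = 2u + 2 vanishes at u ∈ {-1}; Q'(v) = 24(v - 3)(v - 2)(v + 1) vanishes at v ∈ {-1, 2, 3}.
Local minima of P (where P''>0): P(-1)=-1. Local minima of Q: Q(-1)=-94, Q(3)=162.
So the global minimum of E is P(-1) + Q(-1) − 1 = -1 − 94 − 1 = -96, attained at (-1, -1).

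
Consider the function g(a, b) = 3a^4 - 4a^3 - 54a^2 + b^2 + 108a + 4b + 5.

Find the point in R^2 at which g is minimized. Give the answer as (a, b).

g(a,b) separates as P(a) + Q(b) + 5, so its minimum is min P + min Q + 5.
P'(a) = 12(a - 3)(a - 1)(a + 3) vanishes at a ∈ {-3, 1, 3}; Q'(b) = 2b + 4 vanishes at b ∈ {-2}.
Local minima of P (where P''>0): P(-3)=-459, P(3)=-27. Local minima of Q: Q(-2)=-4.
So the global minimum of g is P(-3) + Q(-2) + 5 = -459 − 4 + 5 = -458, attained at (-3, -2).

(-3, -2)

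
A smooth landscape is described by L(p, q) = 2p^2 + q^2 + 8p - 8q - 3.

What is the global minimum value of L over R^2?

-27

L(p,q) separates as A(p) + B(q) − 3, so its minimum is min A + min B − 3.
A'(p) = 4p + 8 vanishes at p ∈ {-2}; B'(q) = 2q - 8 vanishes at q ∈ {4}.
Local minima of A (where A''>0): A(-2)=-8. Local minima of B: B(4)=-16.
So the global minimum of L is A(-2) + B(4) − 3 = -8 − 16 − 3 = -27, attained at (-2, 4).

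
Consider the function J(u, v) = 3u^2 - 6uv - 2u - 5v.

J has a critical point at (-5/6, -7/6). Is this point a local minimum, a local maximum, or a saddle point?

The Hessian of J is constant: H = [[6, -6], [-6, 0]].
det(H) = 6·0 − (-6)² = -36.
Since det(H) < 0, H is indefinite and the critical point is a saddle point.

saddle point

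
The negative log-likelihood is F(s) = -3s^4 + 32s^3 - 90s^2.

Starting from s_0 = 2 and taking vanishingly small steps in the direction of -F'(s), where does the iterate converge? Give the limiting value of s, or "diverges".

3

F'(s) = -12s(s - 5)(s - 3), so F'(2) = -72.
Gradient descent moves in the -F' direction, i.e. s is increasing.
The nearest critical point in that direction is s = 3, where F'' = 72 > 0 (a local minimum). The iterate converges there.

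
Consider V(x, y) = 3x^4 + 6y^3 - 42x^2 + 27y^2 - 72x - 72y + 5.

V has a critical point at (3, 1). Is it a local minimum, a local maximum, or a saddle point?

The mixed partial ∂²V/∂x∂y is 0, so the Hessian at any point is diag(V_xx, V_yy) = diag(12(3x^2 - 7), 18(2y + 3)).
At (3, 1): H = diag(240, 90).
Both eigenvalues are positive, so H is positive definite: a local minimum.

local minimum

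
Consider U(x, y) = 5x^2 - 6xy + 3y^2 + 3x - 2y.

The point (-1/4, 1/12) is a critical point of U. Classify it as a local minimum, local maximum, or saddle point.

local minimum

The Hessian of U is constant: H = [[10, -6], [-6, 6]].
det(H) = 10·6 − (-6)² = 24.
det(H) > 0 and tr(H) = 16 > 0, so H is positive definite and the point is a local minimum.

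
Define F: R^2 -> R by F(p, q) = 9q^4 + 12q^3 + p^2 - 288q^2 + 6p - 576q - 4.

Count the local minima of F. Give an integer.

2

F separates as a function of p plus a function of q, so ∇F=0 decouples.
∂F/∂p = 2(p + 3) = 0 at p ∈ {-3}; ∂F/∂q = 36(q - 4)(q + 1)(q + 4) = 0 at q ∈ {-4, -1, 4}.
The Hessian is diagonal: diag(F_pp, F_qq). Second derivatives: F_pp(-3)=2; F_qq(-4)=864, F_qq(-1)=-540, F_qq(4)=1440.
Local minima occur where both diagonal entries positive: (-3, -4), (-3, 4). Count: 2.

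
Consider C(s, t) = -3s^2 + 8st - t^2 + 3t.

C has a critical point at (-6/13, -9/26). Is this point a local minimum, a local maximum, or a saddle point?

saddle point

The Hessian of C is constant: H = [[-6, 8], [8, -2]].
det(H) = (-6)·(-2) − 8² = -52.
Since det(H) < 0, H is indefinite and the critical point is a saddle point.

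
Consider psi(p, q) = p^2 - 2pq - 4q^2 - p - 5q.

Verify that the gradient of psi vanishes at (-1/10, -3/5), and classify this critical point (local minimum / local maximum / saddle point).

saddle point

∇psi = (2p - 2q - 1, -2p - 8q - 5); substituting (-1/10, -3/5) gives ∇psi = (0, 0), so (-1/10, -3/5) is indeed a critical point.
The Hessian of psi is constant: H = [[2, -2], [-2, -8]].
det(H) = 2·(-8) − (-2)² = -20.
Since det(H) < 0, H is indefinite and the critical point is a saddle point.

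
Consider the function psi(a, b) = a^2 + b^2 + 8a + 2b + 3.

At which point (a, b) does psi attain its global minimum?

psi(a,b) separates as P(a) + Q(b) + 3, so its minimum is min P + min Q + 3.
P'(a) = 2a + 8 vanishes at a ∈ {-4}; Q'(b) = 2b + 2 vanishes at b ∈ {-1}.
Local minima of P (where P''>0): P(-4)=-16. Local minima of Q: Q(-1)=-1.
So the global minimum of psi is P(-4) + Q(-1) + 3 = -16 − 1 + 3 = -14, attained at (-4, -1).

(-4, -1)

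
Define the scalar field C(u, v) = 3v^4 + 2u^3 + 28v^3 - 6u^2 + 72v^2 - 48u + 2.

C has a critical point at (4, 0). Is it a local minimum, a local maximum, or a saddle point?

local minimum

The mixed partial ∂²C/∂u∂v is 0, so the Hessian at any point is diag(C_uu, C_vv) = diag(12(u - 1), 12(3v^2 + 14v + 12)).
At (4, 0): H = diag(36, 144).
Both eigenvalues are positive, so H is positive definite: a local minimum.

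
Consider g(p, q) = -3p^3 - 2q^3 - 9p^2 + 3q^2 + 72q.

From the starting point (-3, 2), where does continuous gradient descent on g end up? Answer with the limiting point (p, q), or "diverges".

g is separable, so gradient descent decouples: p follows -∂g/∂p, q follows -∂g/∂q.
∂g/∂p = -9p(p + 2); at p=-3 this is -27, so p increases.
∂g/∂q = -6(q - 4)(q + 3); at q=2 this is 60, so q decreases.
p converges to its nearest critical value -2 (a local min of the p-part); q converges to -3. The iterate converges to (-2, -3).

(-2, -3)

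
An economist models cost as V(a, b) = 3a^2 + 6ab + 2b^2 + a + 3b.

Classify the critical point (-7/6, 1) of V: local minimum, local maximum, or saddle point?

saddle point

The Hessian of V is constant: H = [[6, 6], [6, 4]].
det(H) = 6·4 − 6² = -12.
Since det(H) < 0, H is indefinite and the critical point is a saddle point.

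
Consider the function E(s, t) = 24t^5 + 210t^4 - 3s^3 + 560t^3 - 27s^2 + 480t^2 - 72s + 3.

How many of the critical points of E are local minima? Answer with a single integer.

E separates as a function of s plus a function of t, so ∇E=0 decouples.
∂E/∂s = -9(s + 2)(s + 4) = 0 at s ∈ {-4, -2}; ∂E/∂t = 120t(t + 1)(t + 2)(t + 4) = 0 at t ∈ {-4, -2, -1, 0}.
The Hessian is diagonal: diag(E_ss, E_tt). Second derivatives: E_ss(-4)=18, E_ss(-2)=-18; E_tt(-4)=-2880, E_tt(-2)=480, E_tt(-1)=-360, E_tt(0)=960.
Local minima occur where both diagonal entries positive: (-4, -2), (-4, 0). Count: 2.

2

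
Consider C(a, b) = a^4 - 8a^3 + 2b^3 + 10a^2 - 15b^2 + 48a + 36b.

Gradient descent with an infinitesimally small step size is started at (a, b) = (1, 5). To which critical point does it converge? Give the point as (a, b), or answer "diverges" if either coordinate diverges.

(-1, 3)

C is separable, so gradient descent decouples: a follows -∂C/∂a, b follows -∂C/∂b.
∂C/∂a = 4(a - 4)(a - 3)(a + 1); at a=1 this is 48, so a decreases.
∂C/∂b = 6(b - 3)(b - 2); at b=5 this is 36, so b decreases.
a converges to its nearest critical value -1 (a local min of the a-part); b converges to 3. The iterate converges to (-1, 3).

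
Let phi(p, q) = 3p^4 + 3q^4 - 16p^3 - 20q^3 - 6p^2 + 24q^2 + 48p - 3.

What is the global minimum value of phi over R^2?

-291

phi(p,q) separates as A(p) + B(q) − 3, so its minimum is min A + min B − 3.
A'(p) = 12(p - 4)(p - 1)(p + 1) vanishes at p ∈ {-1, 1, 4}; B'(q) = 12q(q - 4)(q - 1) vanishes at q ∈ {0, 1, 4}.
Local minima of A (where A''>0): A(-1)=-35, A(4)=-160. Local minima of B: B(0)=0, B(4)=-128.
So the global minimum of phi is A(4) + B(4) − 3 = -160 − 128 − 3 = -291, attained at (4, 4).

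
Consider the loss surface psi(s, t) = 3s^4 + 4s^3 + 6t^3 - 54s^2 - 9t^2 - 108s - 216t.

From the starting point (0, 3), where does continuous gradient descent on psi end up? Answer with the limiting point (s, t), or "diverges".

psi is separable, so gradient descent decouples: s follows -∂psi/∂s, t follows -∂psi/∂t.
∂psi/∂s = 12(s - 3)(s + 1)(s + 3); at s=0 this is -108, so s increases.
∂psi/∂t = 18(t - 4)(t + 3); at t=3 this is -108, so t increases.
s converges to its nearest critical value 3 (a local min of the s-part); t converges to 4. The iterate converges to (3, 4).

(3, 4)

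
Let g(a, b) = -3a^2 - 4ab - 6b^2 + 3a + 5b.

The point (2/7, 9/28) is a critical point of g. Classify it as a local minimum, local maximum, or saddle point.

The Hessian of g is constant: H = [[-6, -4], [-4, -12]].
det(H) = (-6)·(-12) − (-4)² = 56.
det(H) > 0 and tr(H) = -18 < 0, so H is negative definite and the point is a local maximum.

local maximum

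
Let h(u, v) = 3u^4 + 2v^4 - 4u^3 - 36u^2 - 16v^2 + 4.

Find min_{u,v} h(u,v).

h(u,v) separates as P(u) + Q(v) + 4, so its minimum is min P + min Q + 4.
P'(u) = 12u(u - 3)(u + 2) vanishes at u ∈ {-2, 0, 3}; Q'(v) = 8v(v - 2)(v + 2) vanishes at v ∈ {-2, 0, 2}.
Local minima of P (where P''>0): P(-2)=-64, P(3)=-189. Local minima of Q: Q(-2)=-32, Q(2)=-32.
So the global minimum of h is P(3) + Q(-2) + 4 = -189 − 32 + 4 = -217, attained at (3, -2).

-217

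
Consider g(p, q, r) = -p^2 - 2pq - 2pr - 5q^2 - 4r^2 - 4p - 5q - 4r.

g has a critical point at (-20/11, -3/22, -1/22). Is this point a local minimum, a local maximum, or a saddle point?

local maximum

The Hessian is constant: H = [[-2, -2, -2], [-2, -10, 0], [-2, 0, -8]].
Leading principal minors: Δ₁ = -2, Δ₂ = 16, Δ₃ = -88.
The minors alternate sign starting negative (−, +, −), so H is negative definite: a local maximum.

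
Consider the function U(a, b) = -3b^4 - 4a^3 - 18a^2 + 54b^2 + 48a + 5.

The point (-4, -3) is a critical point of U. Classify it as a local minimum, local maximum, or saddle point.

saddle point

The mixed partial ∂²U/∂a∂b is 0, so the Hessian at any point is diag(U_aa, U_bb) = diag(-12(2a + 3), 36(-b^2 + 3)).
At (-4, -3): H = diag(60, -216).
The eigenvalues have opposite signs, so H is indefinite: a saddle point.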